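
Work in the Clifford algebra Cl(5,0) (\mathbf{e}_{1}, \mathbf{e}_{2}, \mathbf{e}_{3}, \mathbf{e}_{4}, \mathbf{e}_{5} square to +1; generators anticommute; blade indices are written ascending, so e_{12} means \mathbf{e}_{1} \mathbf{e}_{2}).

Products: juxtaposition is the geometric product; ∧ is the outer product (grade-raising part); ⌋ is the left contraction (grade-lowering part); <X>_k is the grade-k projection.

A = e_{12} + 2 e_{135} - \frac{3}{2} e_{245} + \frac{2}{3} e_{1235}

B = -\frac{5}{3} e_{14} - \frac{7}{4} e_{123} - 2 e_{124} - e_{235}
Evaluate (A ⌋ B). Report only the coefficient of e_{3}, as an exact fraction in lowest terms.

step 1: \frac{7}{4} e_{3} + 2 e_{4}
Answer: \frac{7}{4}


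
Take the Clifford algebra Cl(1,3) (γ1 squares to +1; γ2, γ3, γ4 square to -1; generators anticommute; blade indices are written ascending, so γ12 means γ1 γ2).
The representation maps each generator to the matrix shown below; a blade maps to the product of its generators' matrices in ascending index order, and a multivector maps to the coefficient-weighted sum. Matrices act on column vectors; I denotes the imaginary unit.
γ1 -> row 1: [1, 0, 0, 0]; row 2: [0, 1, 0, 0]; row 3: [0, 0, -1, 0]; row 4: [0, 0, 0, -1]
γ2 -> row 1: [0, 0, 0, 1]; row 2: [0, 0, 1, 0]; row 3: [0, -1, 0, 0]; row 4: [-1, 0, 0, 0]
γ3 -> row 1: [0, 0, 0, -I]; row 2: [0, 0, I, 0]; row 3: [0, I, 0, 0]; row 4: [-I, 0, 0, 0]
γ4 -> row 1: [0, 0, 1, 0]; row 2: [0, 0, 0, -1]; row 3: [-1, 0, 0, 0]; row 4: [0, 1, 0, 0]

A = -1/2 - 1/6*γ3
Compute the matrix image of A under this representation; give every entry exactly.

M = (-1/2)*1 + (-1/6)*rho(γ3), summed entrywise (1 is the identity matrix):
Answer: row 1: [-1/2, 0, 0, I/6]; row 2: [0, -1/2, -I/6, 0]; row 3: [0, -I/6, -1/2, 0]; row 4: [I/6, 0, 0, -1/2]


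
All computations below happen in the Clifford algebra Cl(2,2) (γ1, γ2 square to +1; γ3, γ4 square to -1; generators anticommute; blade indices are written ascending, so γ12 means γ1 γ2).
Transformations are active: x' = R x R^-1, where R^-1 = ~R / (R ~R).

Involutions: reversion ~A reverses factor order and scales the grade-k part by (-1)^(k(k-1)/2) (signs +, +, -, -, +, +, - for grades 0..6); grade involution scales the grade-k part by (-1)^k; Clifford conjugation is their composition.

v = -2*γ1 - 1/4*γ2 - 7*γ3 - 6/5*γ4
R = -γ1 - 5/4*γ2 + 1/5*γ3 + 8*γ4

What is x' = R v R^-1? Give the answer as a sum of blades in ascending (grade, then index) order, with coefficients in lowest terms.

~R = -γ1 - 5/4*γ2 + 1/5*γ3 + 8*γ4, and R ~R = -24591/400, so R^-1 = ~R / (-24591/400).
R v = 213/16 - 9/4*γ12 + 37/5*γ13 + 86/5*γ14 + 44/5*γ23 + 7/2*γ24 + 1394/25*γ34
Answer: 19944/8197*γ1 + 25947/32788*γ2 + 56669/8197*γ3 - 92818/40985*γ4


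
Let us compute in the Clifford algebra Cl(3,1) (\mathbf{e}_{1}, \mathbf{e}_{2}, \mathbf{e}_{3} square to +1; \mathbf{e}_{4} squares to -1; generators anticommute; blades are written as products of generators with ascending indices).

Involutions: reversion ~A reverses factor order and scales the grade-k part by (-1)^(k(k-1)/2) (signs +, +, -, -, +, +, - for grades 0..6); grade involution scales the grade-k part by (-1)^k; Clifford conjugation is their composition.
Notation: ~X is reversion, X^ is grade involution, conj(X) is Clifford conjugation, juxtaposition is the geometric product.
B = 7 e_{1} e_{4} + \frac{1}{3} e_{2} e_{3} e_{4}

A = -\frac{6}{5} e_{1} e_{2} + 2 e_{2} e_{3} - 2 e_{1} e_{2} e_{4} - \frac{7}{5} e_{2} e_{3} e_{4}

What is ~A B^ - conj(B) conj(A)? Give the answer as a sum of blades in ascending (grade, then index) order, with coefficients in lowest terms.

first term: -\frac{7}{15} - 14 e_{2} - \frac{2}{3} e_{4} + \frac{2}{3} e_{1} e_{3} - \frac{42}{5} e_{2} e_{4} + \frac{49}{5} e_{1} e_{2} e_{3} - \frac{2}{5} e_{1} e_{3} e_{4} - 14 e_{1} e_{2} e_{3} e_{4}
second term: -\frac{7}{15} - 14 e_{2} + \frac{2}{3} e_{4} - \frac{2}{3} e_{1} e_{3} - \frac{42}{5} e_{2} e_{4} - \frac{49}{5} e_{1} e_{2} e_{3} - \frac{2}{5} e_{1} e_{3} e_{4} + 14 e_{1} e_{2} e_{3} e_{4}
Answer: -\frac{4}{3} e_{4} + \frac{4}{3} e_{1} e_{3} + \frac{98}{5} e_{1} e_{2} e_{3} - 28 e_{1} e_{2} e_{3} e_{4}


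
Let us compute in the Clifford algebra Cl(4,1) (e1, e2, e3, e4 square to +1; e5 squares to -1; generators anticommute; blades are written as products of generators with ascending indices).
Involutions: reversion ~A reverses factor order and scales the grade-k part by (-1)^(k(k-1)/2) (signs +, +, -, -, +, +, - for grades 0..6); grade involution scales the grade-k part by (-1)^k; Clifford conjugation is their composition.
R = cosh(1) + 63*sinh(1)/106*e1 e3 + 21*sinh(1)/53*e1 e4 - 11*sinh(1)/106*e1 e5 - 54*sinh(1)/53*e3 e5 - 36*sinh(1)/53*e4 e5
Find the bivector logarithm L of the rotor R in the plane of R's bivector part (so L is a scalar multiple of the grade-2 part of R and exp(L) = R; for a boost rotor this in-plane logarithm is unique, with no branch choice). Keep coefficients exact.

The scalar part of R is cosh(1), giving the rapidity magnitude (cosh is even); the bivector part supplies orientation, its quotient by sinh of the rapidity is the plane, and L = rapidity * plane — unique in that plane, since flipping both signs leaves L unchanged.
Concretely: cosh(rapidity) = cosh(1) gives rapidity = ±1, and since rapidity/sinh(rapidity) is even the sign is immaterial: L = (rapidity/sinh(rapidity)) * <R>_2 = (1/sinh(1)) * <R>_2.
Answer: 63/106*e1 e3 + 21/53*e1 e4 - 11/106*e1 e5 - 54/53*e3 e5 - 36/53*e4 e5


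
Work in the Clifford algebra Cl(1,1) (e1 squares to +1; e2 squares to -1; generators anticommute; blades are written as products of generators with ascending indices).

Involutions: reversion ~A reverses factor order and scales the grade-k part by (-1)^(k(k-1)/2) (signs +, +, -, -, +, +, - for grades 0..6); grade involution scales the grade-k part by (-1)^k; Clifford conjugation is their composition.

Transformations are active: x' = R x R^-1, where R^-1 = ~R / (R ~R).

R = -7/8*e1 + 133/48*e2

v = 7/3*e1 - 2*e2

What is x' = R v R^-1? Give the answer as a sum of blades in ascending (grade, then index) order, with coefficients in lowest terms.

~R = -7/8*e1 + 133/48*e2, and R ~R = -15925/2304, so R^-1 = ~R / (-15925/2304).
R v = 7/2 - 679/144*e1 e2
Answer: -1411/975*e1 - 262/325*e2


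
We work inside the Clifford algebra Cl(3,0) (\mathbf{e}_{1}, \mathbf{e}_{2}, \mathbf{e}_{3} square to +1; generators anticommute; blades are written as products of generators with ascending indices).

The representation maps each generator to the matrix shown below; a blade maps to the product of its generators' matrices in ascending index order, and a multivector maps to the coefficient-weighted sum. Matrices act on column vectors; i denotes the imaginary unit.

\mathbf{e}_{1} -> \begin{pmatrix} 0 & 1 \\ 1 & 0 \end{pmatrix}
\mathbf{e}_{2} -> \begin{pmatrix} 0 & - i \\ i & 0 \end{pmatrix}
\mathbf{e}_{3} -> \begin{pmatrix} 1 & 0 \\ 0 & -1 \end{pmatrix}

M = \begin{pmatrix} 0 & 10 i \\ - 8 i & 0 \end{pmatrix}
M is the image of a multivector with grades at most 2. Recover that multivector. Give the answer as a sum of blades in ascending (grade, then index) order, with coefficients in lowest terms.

Method: 1, rho(e_{1}), rho(e_{2}), rho(e_{3}) form a trace-orthogonal basis of the 2x2 complex matrices (tr(X Y) = 2 if X = Y, else 0), so M = m0*1 + m1*rho(e_{1}) + m2*rho(e_{2}) + m3*rho(e_{3}) with m0 = tr(M)/2 = 0, m1 = tr(M rho(e_{1}))/2 = i, m2 = tr(M rho(e_{2}))/2 = -9, m3 = tr(M rho(e_{3}))/2 = 0.
Multiplying table entries, the bivector images are rho(e_{1} e_{2}) = i*rho(e_{3}), rho(e_{1} e_{3}) = -i*rho(e_{2}), rho(e_{2} e_{3}) = i*rho(e_{1}); with real blade coefficients the real parts of m0..m3 are the coefficients of 1, e_{1}, e_{2}, e_{3} and the imaginary parts give the bivectors (e_{2} e_{3}: Im m1, e_{1} e_{3}: -Im m2, e_{1} e_{2}: Im m3).
Answer: -9 e_{2} + e_{2} e_{3}


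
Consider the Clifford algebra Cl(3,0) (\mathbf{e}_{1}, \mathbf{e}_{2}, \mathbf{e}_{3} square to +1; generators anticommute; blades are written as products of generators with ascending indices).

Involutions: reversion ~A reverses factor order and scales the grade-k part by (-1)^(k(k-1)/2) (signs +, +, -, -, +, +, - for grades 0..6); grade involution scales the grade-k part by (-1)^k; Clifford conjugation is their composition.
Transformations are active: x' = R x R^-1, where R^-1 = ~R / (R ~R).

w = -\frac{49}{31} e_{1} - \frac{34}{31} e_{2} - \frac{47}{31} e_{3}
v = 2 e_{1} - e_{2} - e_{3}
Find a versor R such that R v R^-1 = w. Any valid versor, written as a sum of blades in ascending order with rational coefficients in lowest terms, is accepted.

Construction: equal norms (both 6) license R = v + w = \frac{13}{31} e_{1} - \frac{65}{31} e_{2} - \frac{78}{31} e_{3} — nothing changes along that direction, while (v - w)/2 changes sign, so v maps onto w.
Answer: \frac{13}{31} e_{1} - \frac{65}{31} e_{2} - \frac{78}{31} e_{3}


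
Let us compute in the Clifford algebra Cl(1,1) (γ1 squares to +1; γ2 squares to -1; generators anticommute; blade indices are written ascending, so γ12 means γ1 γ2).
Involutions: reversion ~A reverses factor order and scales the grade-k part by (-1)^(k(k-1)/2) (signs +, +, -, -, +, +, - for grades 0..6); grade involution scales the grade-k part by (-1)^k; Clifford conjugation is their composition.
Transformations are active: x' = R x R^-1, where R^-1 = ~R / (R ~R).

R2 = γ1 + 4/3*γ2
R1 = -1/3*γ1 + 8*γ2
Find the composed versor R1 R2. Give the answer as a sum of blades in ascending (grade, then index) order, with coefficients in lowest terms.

Distribute over the terms of R1 (each basis-blade product reordered to ascending indices, repeated generators contracted through their squares):
(-1/3*γ1) R2 = -1/3 - 4/9*γ12
(8*γ2) R2 = -32/3 - 8*γ12
Summing the partial products and collecting blades:
Answer: -11 - 76/9*γ12


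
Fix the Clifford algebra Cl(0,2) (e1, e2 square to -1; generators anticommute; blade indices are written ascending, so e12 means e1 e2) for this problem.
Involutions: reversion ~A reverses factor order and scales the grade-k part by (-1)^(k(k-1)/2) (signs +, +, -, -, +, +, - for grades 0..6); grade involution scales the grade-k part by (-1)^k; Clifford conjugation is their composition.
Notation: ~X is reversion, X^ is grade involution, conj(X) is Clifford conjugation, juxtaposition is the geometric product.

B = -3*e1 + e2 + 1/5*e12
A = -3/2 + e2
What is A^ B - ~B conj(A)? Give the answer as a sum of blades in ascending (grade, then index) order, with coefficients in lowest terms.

first term: 1 + 43/10*e1 - 3/2*e2 - 33/10*e12
second term: 1 + 43/10*e1 - 3/2*e2 + 33/10*e12
Answer: -33/5*e12


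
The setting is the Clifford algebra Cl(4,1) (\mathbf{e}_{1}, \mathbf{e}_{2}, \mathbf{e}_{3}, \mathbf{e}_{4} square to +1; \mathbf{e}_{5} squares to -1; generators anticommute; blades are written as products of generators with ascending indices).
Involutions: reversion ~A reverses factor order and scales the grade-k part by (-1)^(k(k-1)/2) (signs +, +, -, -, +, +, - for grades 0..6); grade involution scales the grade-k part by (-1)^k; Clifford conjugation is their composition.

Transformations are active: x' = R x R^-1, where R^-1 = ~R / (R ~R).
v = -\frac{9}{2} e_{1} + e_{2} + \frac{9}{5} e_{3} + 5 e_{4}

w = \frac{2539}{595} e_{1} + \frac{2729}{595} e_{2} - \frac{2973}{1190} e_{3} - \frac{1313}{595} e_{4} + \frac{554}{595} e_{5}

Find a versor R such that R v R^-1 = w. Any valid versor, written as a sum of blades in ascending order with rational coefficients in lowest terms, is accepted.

Key observation: q(v) = q(w) = \frac{4949}{100} (sandwiches preserve the norm), so R = v + w = -\frac{277}{1190} e_{1} + \frac{3324}{595} e_{2} - \frac{831}{1190} e_{3} + \frac{1662}{595} e_{4} + \frac{554}{595} e_{5} works whenever it is invertible — the component of v along it is kept and (v - w)/2 reverses, sending v to w.
Answer: -\frac{277}{1190} e_{1} + \frac{3324}{595} e_{2} - \frac{831}{1190} e_{3} + \frac{1662}{595} e_{4} + \frac{554}{595} e_{5}


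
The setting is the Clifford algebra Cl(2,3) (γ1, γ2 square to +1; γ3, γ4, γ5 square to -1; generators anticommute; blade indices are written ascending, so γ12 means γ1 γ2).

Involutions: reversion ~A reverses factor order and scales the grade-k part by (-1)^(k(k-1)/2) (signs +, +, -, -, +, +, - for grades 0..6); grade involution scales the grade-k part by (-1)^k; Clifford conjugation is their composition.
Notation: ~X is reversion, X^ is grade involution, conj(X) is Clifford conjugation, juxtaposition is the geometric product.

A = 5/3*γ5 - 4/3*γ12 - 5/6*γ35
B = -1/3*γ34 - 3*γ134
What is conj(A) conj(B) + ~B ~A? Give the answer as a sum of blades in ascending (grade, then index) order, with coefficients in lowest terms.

first term: -5/18*γ45 + 5/2*γ145 + 4*γ234 - 5/9*γ345 + 4/9*γ1234 - 5*γ1345
second term: 5/18*γ45 + 5/2*γ145 + 4*γ234 + 5/9*γ345 + 4/9*γ1234 + 5*γ1345
Answer: 5*γ145 + 8*γ234 + 8/9*γ1234


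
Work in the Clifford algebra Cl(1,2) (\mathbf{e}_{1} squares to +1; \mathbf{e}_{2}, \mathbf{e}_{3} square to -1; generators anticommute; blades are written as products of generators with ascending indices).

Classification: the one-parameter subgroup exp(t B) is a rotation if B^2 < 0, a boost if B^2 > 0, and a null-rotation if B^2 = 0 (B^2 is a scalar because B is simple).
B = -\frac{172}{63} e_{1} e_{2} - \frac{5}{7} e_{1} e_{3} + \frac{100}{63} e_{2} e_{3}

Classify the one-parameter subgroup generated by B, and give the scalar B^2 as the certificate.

B^2 term by term: the squares give (-\frac{172}{63})^2*(e_{1} e_{2})^2 + (-\frac{5}{7})^2*(e_{1} e_{3})^2 + (\frac{100}{63})^2*(e_{2} e_{3})^2 = \frac{29584}{3969}*(+1) + \frac{25}{49}*(+1) + \frac{10000}{3969}*(-1) = \frac{49}{9} (each basis 2-blade squares to minus the product of its generators' squares); cross terms between blades sharing an index anticommute and cancel. So B^2 = \frac{49}{9}.
Answer: boost, certificate B^2 = \frac{49}{9}. No conjugation can change B^2 = \frac{49}{9}; the sign gives the class.


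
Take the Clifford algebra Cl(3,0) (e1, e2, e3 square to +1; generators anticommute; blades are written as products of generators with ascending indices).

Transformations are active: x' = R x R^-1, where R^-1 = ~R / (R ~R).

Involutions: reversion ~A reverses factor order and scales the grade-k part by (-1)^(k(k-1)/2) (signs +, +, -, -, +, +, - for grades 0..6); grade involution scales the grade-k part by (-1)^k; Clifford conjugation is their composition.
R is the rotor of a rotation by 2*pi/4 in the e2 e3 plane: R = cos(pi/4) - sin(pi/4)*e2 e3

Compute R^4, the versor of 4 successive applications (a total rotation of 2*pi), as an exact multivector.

Rotor phase runs at HALF the rotation angle; powers of one rotor simply add phase, so after 4 steps in e2 e3 the phase is 4*pi/4 = pi and R^4 = cos(pi) - sin(pi)*e2 e3.
cos(pi) = -1 and sin(pi) = 0, so R^4 = -1. The total rotation 2*pi is 1 full turn, so every vector returns to itself, yet the rotor is -1, on the OTHER sheet of the double cover (an odd number of 2*pi turns).
Answer: -1


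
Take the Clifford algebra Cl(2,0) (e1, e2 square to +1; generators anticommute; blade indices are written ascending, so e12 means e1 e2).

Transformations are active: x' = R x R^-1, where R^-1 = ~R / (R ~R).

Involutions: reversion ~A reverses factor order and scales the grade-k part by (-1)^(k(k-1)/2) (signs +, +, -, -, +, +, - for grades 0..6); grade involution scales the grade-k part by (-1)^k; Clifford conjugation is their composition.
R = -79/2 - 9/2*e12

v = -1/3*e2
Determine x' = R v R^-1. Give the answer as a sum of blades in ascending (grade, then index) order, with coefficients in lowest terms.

~R = -79/2 + 9/2*e12, and R ~R = 3161/2, so R^-1 = ~R / (3161/2).
R v = 3/2*e1 + 79/6*e2
Answer: -237/3161*e1 - 3080/9483*e2


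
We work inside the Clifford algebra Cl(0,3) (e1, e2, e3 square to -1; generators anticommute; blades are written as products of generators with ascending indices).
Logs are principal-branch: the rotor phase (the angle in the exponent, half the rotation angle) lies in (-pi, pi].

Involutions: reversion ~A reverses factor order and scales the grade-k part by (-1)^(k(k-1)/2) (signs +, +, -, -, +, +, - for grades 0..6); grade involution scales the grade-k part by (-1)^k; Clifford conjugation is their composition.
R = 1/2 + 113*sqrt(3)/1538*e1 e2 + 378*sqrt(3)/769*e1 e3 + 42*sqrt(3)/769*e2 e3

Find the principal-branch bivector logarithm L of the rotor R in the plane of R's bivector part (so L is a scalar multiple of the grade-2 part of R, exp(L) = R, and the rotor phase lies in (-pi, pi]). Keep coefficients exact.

The scalar part of R is 1/2, and that scalar determines the rotor phase on the principal branch; recovering the unit plane as bivector-part over sine of the phase gives L = phase * plane.
Concretely: cos(phase) = 1/2 gives phase = ±pi/3, and since phase/sin(phase) is even the sign is immaterial: L = (phase/sin(phase)) * <R>_2 = (2*sqrt(3)*pi/9) * <R>_2.
Answer: 113*pi/2307*e1 e2 + 252*pi/769*e1 e3 + 28*pi/769*e2 e3


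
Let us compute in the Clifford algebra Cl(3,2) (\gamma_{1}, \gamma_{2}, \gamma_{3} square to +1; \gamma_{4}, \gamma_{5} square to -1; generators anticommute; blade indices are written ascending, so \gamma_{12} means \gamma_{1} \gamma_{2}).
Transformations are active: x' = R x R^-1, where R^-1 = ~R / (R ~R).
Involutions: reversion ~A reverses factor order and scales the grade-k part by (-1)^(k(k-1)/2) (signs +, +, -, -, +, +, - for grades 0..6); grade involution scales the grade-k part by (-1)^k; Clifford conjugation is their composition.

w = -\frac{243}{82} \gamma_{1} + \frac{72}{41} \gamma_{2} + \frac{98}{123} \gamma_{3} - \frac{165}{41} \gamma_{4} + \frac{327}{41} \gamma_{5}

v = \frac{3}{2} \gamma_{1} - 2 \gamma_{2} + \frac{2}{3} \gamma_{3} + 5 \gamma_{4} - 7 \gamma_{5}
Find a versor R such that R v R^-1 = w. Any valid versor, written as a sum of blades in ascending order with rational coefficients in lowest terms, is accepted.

Sketch: the shared square -\frac{2423}{36} makes R = v + w = -\frac{60}{41} \gamma_{1} - \frac{10}{41} \gamma_{2} + \frac{60}{41} \gamma_{3} + \frac{40}{41} \gamma_{4} + \frac{40}{41} \gamma_{5} the natural versor; its sandwich fixes that direction, negates (v - w)/2, and sends v to w.
Answer: -\frac{60}{41} \gamma_{1} - \frac{10}{41} \gamma_{2} + \frac{60}{41} \gamma_{3} + \frac{40}{41} \gamma_{4} + \frac{40}{41} \gamma_{5}


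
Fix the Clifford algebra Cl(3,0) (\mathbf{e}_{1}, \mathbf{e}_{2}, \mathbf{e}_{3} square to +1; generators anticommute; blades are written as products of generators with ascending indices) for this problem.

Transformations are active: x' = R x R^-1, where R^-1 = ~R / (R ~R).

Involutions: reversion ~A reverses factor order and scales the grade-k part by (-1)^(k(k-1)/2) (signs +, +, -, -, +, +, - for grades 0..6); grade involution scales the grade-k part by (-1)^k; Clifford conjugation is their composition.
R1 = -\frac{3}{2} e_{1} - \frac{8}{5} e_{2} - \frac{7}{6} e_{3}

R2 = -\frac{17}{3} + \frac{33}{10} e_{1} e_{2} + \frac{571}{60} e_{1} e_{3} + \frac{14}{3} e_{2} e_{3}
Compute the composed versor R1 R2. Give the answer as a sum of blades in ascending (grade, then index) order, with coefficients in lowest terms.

Distribute over the terms of R1 (each basis-blade product reordered to ascending indices, repeated generators contracted through their squares):
(-\frac{3}{2} e_{1}) R2 = \frac{17}{2} e_{1} - \frac{99}{20} e_{2} - \frac{571}{40} e_{3} - 7 e_{1} e_{2} e_{3}
(-\frac{8}{5} e_{2}) R2 = \frac{132}{25} e_{1} + \frac{136}{15} e_{2} - \frac{112}{15} e_{3} + \frac{1142}{75} e_{1} e_{2} e_{3}
(-\frac{7}{6} e_{3}) R2 = \frac{3997}{360} e_{1} + \frac{49}{9} e_{2} + \frac{119}{18} e_{3} - \frac{77}{20} e_{1} e_{2} e_{3}
Summing the partial products and collecting blades:
Answer: \frac{44789}{1800} e_{1} + \frac{1721}{180} e_{2} - \frac{5447}{360} e_{3} + \frac{1313}{300} e_{1} e_{2} e_{3}


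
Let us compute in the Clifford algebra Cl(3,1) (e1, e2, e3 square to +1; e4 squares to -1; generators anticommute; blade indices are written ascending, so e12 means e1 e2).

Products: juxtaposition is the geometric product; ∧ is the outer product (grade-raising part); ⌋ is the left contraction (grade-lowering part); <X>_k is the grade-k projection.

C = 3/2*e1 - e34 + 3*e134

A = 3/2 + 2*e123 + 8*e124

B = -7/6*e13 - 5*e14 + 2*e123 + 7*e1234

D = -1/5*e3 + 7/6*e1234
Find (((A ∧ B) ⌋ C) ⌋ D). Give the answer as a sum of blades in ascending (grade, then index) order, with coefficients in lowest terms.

step 1: -7/4*e13 - 15/2*e14 + 3*e123 + 21/2*e1234
step 2: 45/2*e3 + 21/4*e4
step 3: -9/2 + 49/8*e123 + 105/4*e124
Answer: -9/2 + 49/8*e123 + 105/4*e124


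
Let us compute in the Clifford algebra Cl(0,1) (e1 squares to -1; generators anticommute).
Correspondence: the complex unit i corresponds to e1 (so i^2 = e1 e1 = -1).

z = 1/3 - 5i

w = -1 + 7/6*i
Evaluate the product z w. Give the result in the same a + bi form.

In blades: z = 1/3 - 5*e1, w = -1 + 7/6*e1.
Distribute z over w term by term (generator squares from the signature, products reordered to ascending indices): (1/3)*w = -1/3 + 7/18*e1; (-5*e1)*w = 35/6 + 5*e1.
Sum: 11/2 + 97/18*e1; translating back through the correspondence:
Answer: 11/2 + 97/18*i


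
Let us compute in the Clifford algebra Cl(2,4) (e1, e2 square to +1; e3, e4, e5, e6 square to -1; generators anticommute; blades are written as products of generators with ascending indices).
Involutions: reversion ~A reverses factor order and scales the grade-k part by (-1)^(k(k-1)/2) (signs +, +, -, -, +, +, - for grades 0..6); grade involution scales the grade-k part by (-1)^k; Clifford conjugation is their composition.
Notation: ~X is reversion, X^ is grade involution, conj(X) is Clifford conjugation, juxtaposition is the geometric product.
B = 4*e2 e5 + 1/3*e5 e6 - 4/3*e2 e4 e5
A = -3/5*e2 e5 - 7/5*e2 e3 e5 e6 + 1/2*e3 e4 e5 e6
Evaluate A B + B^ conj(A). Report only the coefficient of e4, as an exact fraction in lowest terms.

first term: -12/5 - 4/5*e4 + 7/15*e2 e3 + 1/5*e2 e6 - 1/6*e3 e4 + 28/5*e3 e6 + 2/3*e2 e3 e6 - 28/15*e3 e4 e6 + 2*e2 e3 e4 e6
second term: 12/5 - 4/5*e4 + 7/15*e2 e3 + 1/5*e2 e6 - 1/6*e3 e4 + 28/5*e3 e6 - 2/3*e2 e3 e6 + 28/15*e3 e4 e6 - 2*e2 e3 e4 e6
Answer: -8/5


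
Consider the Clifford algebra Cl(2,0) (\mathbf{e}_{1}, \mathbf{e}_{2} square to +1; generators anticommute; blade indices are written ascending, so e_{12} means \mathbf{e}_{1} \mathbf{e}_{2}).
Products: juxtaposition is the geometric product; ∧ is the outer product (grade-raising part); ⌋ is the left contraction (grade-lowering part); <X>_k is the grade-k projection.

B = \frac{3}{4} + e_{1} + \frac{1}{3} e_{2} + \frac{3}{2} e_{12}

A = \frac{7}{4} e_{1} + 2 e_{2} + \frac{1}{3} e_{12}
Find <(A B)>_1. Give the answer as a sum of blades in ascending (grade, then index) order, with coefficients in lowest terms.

step 1: \frac{23}{12} - \frac{227}{144} e_{1} + \frac{91}{24} e_{2} - \frac{7}{6} e_{12}
step 2: -\frac{227}{144} e_{1} + \frac{91}{24} e_{2}
Answer: -\frac{227}{144} e_{1} + \frac{91}{24} e_{2}


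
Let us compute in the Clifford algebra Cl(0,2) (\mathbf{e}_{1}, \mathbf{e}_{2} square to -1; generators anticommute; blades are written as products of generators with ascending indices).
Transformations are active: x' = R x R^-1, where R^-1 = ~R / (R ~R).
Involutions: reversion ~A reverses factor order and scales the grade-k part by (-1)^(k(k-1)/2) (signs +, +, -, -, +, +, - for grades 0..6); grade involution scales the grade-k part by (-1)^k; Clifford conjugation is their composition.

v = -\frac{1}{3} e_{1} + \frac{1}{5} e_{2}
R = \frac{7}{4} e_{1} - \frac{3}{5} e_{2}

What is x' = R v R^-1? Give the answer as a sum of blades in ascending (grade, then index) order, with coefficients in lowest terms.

~R = \frac{7}{4} e_{1} - \frac{3}{5} e_{2}, and R ~R = -\frac{1369}{400}, so R^-1 = ~R / (-\frac{1369}{400}).
R v = \frac{211}{300} + \frac{3}{20} e_{1} e_{2}
Answer: -\frac{1585}{4107} e_{1} + \frac{319}{6845} e_{2}


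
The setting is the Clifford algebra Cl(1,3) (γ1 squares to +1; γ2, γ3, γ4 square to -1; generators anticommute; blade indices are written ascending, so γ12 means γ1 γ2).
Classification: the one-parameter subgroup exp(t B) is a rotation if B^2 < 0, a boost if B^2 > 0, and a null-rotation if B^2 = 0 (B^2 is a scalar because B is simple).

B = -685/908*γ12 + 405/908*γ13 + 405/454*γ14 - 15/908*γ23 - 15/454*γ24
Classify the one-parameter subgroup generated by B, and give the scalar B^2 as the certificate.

B^2 term by term: the squares give (-685/908)^2*(γ12)^2 + (405/908)^2*(γ13)^2 + (405/454)^2*(γ14)^2 + (-15/908)^2*(γ23)^2 + (-15/454)^2*(γ24)^2 = 469225/824464*(+1) + 164025/824464*(+1) + 164025/206116*(+1) + 225/824464*(-1) + 225/206116*(-1) = 25/16 (each basis 2-blade squares to minus the product of its generators' squares); cross terms between blades sharing an index anticommute and cancel; the commuting (index-disjoint) pairs give grade-4 terms 2*c*c'*(blade product), which cancel blade by blade — γ1234: 6075/206116 - 6075/206116 = 0 — confirming B is simple. So B^2 = 25/16.
Answer: boost, certificate B^2 = 25/16. Because 25/16 is invariant under every versor sandwich, the classification follows from its sign alone.


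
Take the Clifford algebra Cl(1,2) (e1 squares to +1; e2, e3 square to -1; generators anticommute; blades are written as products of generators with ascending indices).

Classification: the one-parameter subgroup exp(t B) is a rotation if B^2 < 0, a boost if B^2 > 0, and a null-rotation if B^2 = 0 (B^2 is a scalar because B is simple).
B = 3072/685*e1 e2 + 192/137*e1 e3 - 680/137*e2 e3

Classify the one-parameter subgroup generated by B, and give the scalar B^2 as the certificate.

B^2 term by term: the squares give (3072/685)^2*(e1 e2)^2 + (192/137)^2*(e1 e3)^2 + (-680/137)^2*(e2 e3)^2 = 9437184/469225*(+1) + 36864/18769*(+1) + 462400/18769*(-1) = -64/25 (each basis 2-blade squares to minus the product of its generators' squares); cross terms between blades sharing an index anticommute and cancel. So B^2 = -64/25.
Answer: rotation, certificate B^2 = -64/25. One invariant decides it: the square -64/25 survives every conjugation, and its sign is exactly the classification.


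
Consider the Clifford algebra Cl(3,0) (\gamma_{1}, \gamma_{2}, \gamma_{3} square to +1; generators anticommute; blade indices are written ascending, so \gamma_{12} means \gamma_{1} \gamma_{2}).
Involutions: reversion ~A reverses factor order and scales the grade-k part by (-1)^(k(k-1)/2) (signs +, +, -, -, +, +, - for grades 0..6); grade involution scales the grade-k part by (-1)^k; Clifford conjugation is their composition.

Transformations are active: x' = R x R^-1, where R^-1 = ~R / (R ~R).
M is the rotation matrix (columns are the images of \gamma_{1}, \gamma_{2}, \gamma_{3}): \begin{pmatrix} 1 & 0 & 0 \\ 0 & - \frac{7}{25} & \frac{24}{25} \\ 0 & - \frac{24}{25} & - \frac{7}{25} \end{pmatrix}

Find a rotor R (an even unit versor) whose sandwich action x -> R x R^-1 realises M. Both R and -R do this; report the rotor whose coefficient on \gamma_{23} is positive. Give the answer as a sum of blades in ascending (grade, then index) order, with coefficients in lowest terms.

Method: write R = a + b12*\gamma_{12} + b13*\gamma_{13} + b23*\gamma_{23} with a^2 + b12^2 + b13^2 + b23^2 = 1 (so R^-1 = ~R). Expanding the columns R e_j ~R gives tr M = 4a^2 - 1 and, from the antisymmetric part, M21 - M12 = -4a*b12, M13 - M31 = 4a*b13, M32 - M23 = -4a*b23.
Here tr M = \frac{11}{25}, so a^2 = (1 + tr M)/4 = \frac{9}{25} and a = ±\frac{3}{5}. Taking a = \frac{3}{5}: M21 - M12 = 0, M13 - M31 = 0, M32 - M23 = -\frac{48}{25}, giving b12 = 0, b13 = 0, b23 = \frac{4}{5}, i.e. R = \frac{3}{5} + \frac{4}{5} \gamma_{23}.
Its \gamma_{23} coefficient is already positive.
Answer: \frac{3}{5} + \frac{4}{5} \gamma_{23}. Recall the cover is two-to-one: with M of trace \frac{11}{25}, both preimages act alike, and the stated \gamma_{23} sign chooses the sheet.


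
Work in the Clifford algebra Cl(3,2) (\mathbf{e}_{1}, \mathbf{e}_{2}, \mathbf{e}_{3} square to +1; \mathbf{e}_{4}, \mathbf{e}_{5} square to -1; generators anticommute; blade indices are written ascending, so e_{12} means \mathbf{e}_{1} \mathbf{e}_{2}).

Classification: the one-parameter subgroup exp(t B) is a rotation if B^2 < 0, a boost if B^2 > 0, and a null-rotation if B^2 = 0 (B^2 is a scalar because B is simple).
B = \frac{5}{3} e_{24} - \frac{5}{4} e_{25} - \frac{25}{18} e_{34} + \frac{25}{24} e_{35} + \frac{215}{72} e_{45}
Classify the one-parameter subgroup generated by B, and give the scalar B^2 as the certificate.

B^2 term by term: the squares give (\frac{5}{3})^2*(e_{24})^2 + (-\frac{5}{4})^2*(e_{25})^2 + (-\frac{25}{18})^2*(e_{34})^2 + (\frac{25}{24})^2*(e_{35})^2 + (\frac{215}{72})^2*(e_{45})^2 = \frac{25}{9}*(+1) + \frac{25}{16}*(+1) + \frac{625}{324}*(+1) + \frac{625}{576}*(+1) + \frac{46225}{5184}*(-1) = -\frac{25}{16} (each basis 2-blade squares to minus the product of its generators' squares); cross terms between blades sharing an index anticommute and cancel; the commuting (index-disjoint) pairs give grade-4 terms 2*c*c'*(blade product), which cancel blade by blade — e_{2345}: -\frac{125}{36} + \frac{125}{36} = 0 — confirming B is simple. So B^2 = -\frac{25}{16}.
Answer: rotation, certificate B^2 = -\frac{25}{16}. No conjugation can change B^2 = -\frac{25}{16}; the sign gives the class.


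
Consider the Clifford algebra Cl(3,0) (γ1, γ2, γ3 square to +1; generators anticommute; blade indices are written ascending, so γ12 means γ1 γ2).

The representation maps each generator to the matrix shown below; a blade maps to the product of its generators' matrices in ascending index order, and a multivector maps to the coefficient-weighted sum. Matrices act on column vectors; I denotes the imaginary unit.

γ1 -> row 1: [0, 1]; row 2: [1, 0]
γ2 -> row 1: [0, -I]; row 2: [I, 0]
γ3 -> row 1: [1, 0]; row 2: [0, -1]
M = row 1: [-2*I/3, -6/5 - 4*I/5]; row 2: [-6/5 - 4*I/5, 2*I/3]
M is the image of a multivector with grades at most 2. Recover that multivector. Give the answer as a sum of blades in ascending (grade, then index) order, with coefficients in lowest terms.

Method: 1, rho(γ1), rho(γ2), rho(γ3) form a trace-orthogonal basis of the 2x2 complex matrices (tr(X Y) = 2 if X = Y, else 0), so M = m0*1 + m1*rho(γ1) + m2*rho(γ2) + m3*rho(γ3) with m0 = tr(M)/2 = 0, m1 = tr(M rho(γ1))/2 = -6/5 - 4*I/5, m2 = tr(M rho(γ2))/2 = 0, m3 = tr(M rho(γ3))/2 = -2*I/3.
Multiplying table entries, the bivector images are rho(γ12) = I*rho(γ3), rho(γ13) = -I*rho(γ2), rho(γ23) = I*rho(γ1); with real blade coefficients the real parts of m0..m3 are the coefficients of 1, γ1, γ2, γ3 and the imaginary parts give the bivectors (γ23: Im m1, γ13: -Im m2, γ12: Im m3).
Answer: -6/5*γ1 - 2/3*γ12 - 4/5*γ23


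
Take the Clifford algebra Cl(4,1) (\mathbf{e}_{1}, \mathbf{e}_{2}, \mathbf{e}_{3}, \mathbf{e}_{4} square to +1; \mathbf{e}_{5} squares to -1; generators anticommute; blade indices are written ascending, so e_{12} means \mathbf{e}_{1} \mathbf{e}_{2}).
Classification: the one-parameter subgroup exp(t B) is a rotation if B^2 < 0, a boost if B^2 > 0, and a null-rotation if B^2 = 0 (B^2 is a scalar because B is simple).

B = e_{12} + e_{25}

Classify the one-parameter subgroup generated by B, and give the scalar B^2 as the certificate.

B^2 term by term: the squares give (1)^2*(e_{12})^2 + (1)^2*(e_{25})^2 = 1*(-1) + 1*(+1) = 0 (each basis 2-blade squares to minus the product of its generators' squares); cross terms between blades sharing an index anticommute and cancel. So B^2 = 0.
Answer: null-rotation, certificate B^2 = 0. The invariant at work: B^2 = 0 is unchanged by conjugation, hence its sign classifies the subgroup whatever basis B is written in.


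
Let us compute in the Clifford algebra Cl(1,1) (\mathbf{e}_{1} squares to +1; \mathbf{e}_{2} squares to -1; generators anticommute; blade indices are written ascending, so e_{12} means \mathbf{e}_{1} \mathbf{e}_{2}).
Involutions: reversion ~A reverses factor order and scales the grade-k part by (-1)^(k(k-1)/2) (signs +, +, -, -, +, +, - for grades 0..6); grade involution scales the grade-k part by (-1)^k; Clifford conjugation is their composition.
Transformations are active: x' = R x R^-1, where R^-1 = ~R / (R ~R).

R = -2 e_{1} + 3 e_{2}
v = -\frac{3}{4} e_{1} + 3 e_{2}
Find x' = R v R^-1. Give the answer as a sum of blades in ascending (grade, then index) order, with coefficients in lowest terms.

~R = -2 e_{1} + 3 e_{2}, and R ~R = -5, so R^-1 = ~R / (-5).
R v = -\frac{15}{2} - \frac{15}{4} e_{12}
Answer: -\frac{21}{4} e_{1} + 6 e_{2}


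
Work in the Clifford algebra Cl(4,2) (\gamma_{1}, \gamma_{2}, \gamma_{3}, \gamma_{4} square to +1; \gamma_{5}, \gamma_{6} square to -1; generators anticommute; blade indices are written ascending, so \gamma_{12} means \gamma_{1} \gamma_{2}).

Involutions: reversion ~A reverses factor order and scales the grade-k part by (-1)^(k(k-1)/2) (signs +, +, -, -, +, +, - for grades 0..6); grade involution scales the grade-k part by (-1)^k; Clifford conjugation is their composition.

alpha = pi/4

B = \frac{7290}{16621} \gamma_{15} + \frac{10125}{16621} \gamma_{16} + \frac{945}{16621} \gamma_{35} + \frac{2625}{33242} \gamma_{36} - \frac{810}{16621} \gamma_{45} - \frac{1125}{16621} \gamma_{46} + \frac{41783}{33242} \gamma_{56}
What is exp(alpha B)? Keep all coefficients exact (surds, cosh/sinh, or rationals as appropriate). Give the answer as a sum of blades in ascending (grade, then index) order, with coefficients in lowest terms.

B^2 term by term: the squares give (\frac{7290}{16621})^2*(\gamma_{15})^2 + (\frac{10125}{16621})^2*(\gamma_{16})^2 + (\frac{945}{16621})^2*(\gamma_{35})^2 + (\frac{2625}{33242})^2*(\gamma_{36})^2 + (-\frac{810}{16621})^2*(\gamma_{45})^2 + (-\frac{1125}{16621})^2*(\gamma_{46})^2 + (\frac{41783}{33242})^2*(\gamma_{56})^2 = \frac{53144100}{276257641}*(+1) + \frac{102515625}{276257641}*(+1) + \frac{893025}{276257641}*(+1) + \frac{6890625}{1105030564}*(+1) + \frac{656100}{276257641}*(+1) + \frac{1265625}{276257641}*(+1) + \frac{1745819089}{1105030564}*(-1) = -1 (each basis 2-blade squares to minus the product of its generators' squares); cross terms between blades sharing an index anticommute and cancel; the commuting (index-disjoint) pairs give grade-4 terms 2*c*c'*(blade product), which cancel blade by blade — \gamma_{1356}: -\frac{19136250}{276257641} + \frac{19136250}{276257641} = 0; \gamma_{1456}: \frac{16402500}{276257641} - \frac{16402500}{276257641} = 0; \gamma_{3456}: \frac{2126250}{276257641} - \frac{2126250}{276257641} = 0 — confirming B is simple. So B^2 = -1.
B^2 = -1 — circular case — the even/odd split gives cos and sin: l = 1, alpha*l = \frac{\pi}{4}, so exp(alpha B) = cos(\frac{\pi}{4}) + (sin(\frac{\pi}{4})/1)*B = \frac{\sqrt{2}}{2} + (\frac{\sqrt{2}}{2})*B.
Answer: \frac{\sqrt{2}}{2} + \frac{3645 \sqrt{2}}{16621} \gamma_{15} + \frac{10125 \sqrt{2}}{33242} \gamma_{16} + \frac{945 \sqrt{2}}{33242} \gamma_{35} + \frac{2625 \sqrt{2}}{66484} \gamma_{36} - \frac{405 \sqrt{2}}{16621} \gamma_{45} - \frac{1125 \sqrt{2}}{33242} \gamma_{46} + \frac{41783 \sqrt{2}}{66484} \gamma_{56}


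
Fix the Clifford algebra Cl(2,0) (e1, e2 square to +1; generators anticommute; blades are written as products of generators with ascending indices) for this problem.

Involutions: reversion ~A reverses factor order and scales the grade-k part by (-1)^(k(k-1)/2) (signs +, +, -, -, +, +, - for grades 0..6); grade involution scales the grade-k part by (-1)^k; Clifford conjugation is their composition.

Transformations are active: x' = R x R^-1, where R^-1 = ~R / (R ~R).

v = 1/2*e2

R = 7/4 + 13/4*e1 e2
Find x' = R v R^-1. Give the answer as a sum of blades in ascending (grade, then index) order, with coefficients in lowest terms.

~R = 7/4 - 13/4*e1 e2, and R ~R = 109/8, so R^-1 = ~R / (109/8).
R v = 13/8*e1 + 7/8*e2
Answer: 91/218*e1 - 30/109*e2


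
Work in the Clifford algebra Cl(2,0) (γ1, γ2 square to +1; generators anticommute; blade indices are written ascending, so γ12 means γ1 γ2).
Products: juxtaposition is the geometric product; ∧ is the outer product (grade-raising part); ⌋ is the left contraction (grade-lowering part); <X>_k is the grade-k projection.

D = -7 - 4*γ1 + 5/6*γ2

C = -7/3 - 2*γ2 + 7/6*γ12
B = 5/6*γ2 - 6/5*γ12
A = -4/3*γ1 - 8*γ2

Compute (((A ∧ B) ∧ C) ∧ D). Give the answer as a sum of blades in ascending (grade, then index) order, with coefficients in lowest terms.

step 1: -10/9*γ12
step 2: 70/27*γ12
step 3: -490/27*γ12
Answer: -490/27*γ12


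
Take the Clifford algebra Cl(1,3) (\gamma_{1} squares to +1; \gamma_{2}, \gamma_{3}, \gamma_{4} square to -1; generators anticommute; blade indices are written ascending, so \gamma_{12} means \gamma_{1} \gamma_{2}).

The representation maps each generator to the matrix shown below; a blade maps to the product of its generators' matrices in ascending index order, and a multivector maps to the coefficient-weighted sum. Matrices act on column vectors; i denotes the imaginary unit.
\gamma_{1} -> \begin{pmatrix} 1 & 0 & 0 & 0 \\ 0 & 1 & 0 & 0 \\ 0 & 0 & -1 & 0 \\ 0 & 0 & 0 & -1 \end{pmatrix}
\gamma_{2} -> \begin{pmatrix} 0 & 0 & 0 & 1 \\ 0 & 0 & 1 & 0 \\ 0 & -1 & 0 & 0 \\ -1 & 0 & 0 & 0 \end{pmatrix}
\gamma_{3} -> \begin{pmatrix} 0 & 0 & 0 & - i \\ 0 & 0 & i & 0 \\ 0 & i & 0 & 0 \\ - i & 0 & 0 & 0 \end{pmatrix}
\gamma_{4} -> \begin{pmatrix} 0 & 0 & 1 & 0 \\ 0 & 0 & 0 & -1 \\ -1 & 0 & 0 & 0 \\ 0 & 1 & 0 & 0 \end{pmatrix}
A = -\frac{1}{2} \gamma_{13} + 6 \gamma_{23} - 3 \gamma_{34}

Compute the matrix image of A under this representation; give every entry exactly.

Bivector images (products of the table entries): rho(\gamma_{13}) = rho(\gamma_{1})rho(\gamma_{3}) = \begin{pmatrix} 0 & 0 & 0 & - i \\ 0 & 0 & i & 0 \\ 0 & - i & 0 & 0 \\ i & 0 & 0 & 0 \end{pmatrix}; rho(\gamma_{23}) = rho(\gamma_{2})rho(\gamma_{3}) = \begin{pmatrix} - i & 0 & 0 & 0 \\ 0 & i & 0 & 0 \\ 0 & 0 & - i & 0 \\ 0 & 0 & 0 & i \end{pmatrix}; rho(\gamma_{34}) = rho(\gamma_{3})rho(\gamma_{4}) = \begin{pmatrix} 0 & - i & 0 & 0 \\ - i & 0 & 0 & 0 \\ 0 & 0 & 0 & - i \\ 0 & 0 & - i & 0 \end{pmatrix}.
M = (-\frac{1}{2})*rho(\gamma_{13}) + (6)*rho(\gamma_{23}) + (-3)*rho(\gamma_{34}), summed entrywise:
Answer: \begin{pmatrix} - 6 i & 3 i & 0 & \frac{i}{2} \\ 3 i & 6 i & - \frac{i}{2} & 0 \\ 0 & \frac{i}{2} & - 6 i & 3 i \\ - \frac{i}{2} & 0 & 3 i & 6 i \end{pmatrix}


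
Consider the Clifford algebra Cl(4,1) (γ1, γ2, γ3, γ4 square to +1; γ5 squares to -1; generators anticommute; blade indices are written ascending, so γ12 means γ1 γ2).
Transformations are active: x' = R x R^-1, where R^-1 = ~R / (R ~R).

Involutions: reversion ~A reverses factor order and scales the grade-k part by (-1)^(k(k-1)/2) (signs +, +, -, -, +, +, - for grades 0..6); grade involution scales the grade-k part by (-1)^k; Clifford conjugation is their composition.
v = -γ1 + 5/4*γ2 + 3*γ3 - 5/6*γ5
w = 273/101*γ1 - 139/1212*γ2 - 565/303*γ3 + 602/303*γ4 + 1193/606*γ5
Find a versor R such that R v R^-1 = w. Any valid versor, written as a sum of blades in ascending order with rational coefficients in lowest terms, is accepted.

A norm check does it: q(v) = q(w) = 1565/144, hence R = v + w = 172/101*γ1 + 344/303*γ2 + 344/303*γ3 + 602/303*γ4 + 344/303*γ5 realises the map — parallel part kept, (v - w)/2 negated, v carried to w.
Answer: 172/101*γ1 + 344/303*γ2 + 344/303*γ3 + 602/303*γ4 + 344/303*γ5


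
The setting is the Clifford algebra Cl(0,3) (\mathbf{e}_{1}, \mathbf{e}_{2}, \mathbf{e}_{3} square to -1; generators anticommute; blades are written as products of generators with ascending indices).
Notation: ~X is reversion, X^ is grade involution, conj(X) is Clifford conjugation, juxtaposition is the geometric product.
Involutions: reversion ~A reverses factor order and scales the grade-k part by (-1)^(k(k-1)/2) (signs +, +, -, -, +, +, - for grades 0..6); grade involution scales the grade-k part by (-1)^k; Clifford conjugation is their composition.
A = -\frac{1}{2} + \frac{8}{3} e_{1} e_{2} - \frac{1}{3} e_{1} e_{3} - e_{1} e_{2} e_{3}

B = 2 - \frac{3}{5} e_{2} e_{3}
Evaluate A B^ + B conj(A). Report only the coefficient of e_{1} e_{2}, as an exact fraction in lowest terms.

first term: -1 - \frac{3}{5} e_{1} + \frac{83}{15} e_{1} e_{2} + \frac{14}{15} e_{1} e_{3} + \frac{3}{10} e_{2} e_{3} - 2 e_{1} e_{2} e_{3}
second term: -1 - \frac{3}{5} e_{1} - \frac{77}{15} e_{1} e_{2} + \frac{34}{15} e_{1} e_{3} + \frac{3}{10} e_{2} e_{3} - 2 e_{1} e_{2} e_{3}
Answer: \frac{2}{5}
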